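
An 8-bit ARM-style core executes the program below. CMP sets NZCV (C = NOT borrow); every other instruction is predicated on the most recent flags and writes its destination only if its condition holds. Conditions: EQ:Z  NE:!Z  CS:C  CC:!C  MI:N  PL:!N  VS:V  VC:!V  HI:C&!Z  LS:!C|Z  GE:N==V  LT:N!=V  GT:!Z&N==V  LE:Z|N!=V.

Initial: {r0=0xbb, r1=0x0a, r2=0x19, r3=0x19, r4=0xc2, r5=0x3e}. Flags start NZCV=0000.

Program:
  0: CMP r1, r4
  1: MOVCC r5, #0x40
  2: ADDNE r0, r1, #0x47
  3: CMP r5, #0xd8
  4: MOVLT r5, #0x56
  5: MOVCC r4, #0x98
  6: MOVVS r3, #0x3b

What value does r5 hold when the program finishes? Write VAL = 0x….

0: ✓ CMP  NZCV=0000
1: ✓ MOVCC  r5←0x40
2: ✓ ADDNE  r0←0x51
3: ✓ CMP  NZCV=0000
4: · MOVLT
5: ✓ MOVCC  r4←0x98
6: · MOVVS

VAL = 0x40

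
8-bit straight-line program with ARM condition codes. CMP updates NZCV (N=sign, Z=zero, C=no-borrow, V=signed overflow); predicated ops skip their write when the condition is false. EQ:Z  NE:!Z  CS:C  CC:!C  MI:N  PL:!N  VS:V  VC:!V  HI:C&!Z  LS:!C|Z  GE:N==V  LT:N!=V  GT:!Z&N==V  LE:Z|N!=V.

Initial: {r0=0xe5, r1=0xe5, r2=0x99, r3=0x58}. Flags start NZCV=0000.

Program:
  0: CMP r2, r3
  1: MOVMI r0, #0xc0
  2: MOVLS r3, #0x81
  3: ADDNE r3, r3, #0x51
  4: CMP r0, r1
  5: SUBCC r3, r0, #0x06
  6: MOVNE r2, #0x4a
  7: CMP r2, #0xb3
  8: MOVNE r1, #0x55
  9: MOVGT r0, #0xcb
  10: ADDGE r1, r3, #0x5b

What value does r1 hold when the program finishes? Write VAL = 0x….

VAL = 0x55

[0] flags=0011 → (cmp)
[1] flags=0011 MI?F → skip
[2] flags=0011 LS?F → skip
[3] flags=0011 NE?T → r3=0xa9
[4] flags=0110 → (cmp)
[5] flags=0110 CC?F → skip
[6] flags=0110 NE?F → skip
[7] flags=1000 → (cmp)
[8] flags=1000 NE?T → r1=0x55
[9] flags=1000 GT?F → skip
[10] flags=1000 GE?F → skip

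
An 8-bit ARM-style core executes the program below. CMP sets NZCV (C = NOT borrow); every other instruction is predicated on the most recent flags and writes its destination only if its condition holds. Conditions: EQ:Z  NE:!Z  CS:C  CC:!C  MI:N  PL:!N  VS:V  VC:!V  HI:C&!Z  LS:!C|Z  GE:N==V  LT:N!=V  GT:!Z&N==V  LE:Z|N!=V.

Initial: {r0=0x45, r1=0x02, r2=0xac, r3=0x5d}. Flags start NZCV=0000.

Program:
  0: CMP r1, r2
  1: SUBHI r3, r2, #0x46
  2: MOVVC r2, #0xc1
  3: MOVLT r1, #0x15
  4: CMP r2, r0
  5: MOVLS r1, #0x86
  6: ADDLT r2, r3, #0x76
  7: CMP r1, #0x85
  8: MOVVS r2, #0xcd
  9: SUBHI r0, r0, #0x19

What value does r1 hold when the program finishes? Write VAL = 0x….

0: ✓ CMP  NZCV=0000
1: · SUBHI
2: ✓ MOVVC  r2←0xc1
3: · MOVLT
4: ✓ CMP  NZCV=0011
5: · MOVLS
6: ✓ ADDLT  r2←0xd3
7: ✓ CMP  NZCV=0000
8: · MOVVS
9: · SUBHI

VAL = 0x02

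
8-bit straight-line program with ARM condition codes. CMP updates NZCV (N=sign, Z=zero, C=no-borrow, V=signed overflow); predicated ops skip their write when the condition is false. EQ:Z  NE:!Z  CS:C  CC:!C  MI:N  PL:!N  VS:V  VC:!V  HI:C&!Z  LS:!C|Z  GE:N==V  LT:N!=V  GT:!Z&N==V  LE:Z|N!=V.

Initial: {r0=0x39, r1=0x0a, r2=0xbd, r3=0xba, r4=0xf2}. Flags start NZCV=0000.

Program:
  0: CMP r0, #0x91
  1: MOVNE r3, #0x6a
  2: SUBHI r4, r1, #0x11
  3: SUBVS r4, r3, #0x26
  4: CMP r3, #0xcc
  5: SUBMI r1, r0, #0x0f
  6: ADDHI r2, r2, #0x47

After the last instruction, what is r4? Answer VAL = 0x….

[0] flags=1001 → (cmp)
[1] flags=1001 NE?T → r3=0x6a
[2] flags=1001 HI?F → skip
[3] flags=1001 VS?T → r4=0x44
[4] flags=1001 → (cmp)
[5] flags=1001 MI?T → r1=0x2a
[6] flags=1001 HI?F → skip

VAL = 0x44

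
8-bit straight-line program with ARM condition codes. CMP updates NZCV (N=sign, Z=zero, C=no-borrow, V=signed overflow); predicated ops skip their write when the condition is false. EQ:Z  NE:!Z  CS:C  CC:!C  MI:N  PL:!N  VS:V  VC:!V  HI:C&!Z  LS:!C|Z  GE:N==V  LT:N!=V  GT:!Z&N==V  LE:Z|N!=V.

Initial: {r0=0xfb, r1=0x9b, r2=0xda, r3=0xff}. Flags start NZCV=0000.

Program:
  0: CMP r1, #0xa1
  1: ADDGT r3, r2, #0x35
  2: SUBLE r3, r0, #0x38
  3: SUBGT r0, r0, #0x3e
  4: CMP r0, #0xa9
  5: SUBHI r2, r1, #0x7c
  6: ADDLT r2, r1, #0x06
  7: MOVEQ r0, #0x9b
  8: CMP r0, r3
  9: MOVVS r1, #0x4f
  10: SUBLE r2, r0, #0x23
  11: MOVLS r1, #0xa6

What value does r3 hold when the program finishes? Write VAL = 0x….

VAL = 0xc3

0: ✓ CMP  NZCV=1000
1: · ADDGT
2: ✓ SUBLE  r3←0xc3
3: · SUBGT
4: ✓ CMP  NZCV=0010
5: ✓ SUBHI  r2←0x1f
6: · ADDLT
7: · MOVEQ
8: ✓ CMP  NZCV=0010
9: · MOVVS
10: · SUBLE
11: · MOVLS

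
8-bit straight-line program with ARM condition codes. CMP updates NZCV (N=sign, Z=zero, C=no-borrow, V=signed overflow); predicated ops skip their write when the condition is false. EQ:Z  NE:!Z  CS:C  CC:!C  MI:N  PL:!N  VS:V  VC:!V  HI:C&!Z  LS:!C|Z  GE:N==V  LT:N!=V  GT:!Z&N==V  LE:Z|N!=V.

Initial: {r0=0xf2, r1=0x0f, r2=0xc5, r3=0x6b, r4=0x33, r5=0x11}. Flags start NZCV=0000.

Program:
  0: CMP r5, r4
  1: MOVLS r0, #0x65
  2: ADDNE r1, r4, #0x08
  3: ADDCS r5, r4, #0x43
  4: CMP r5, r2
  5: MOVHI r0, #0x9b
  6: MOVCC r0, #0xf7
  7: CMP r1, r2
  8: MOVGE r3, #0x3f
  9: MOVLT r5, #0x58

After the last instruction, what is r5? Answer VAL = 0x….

VAL = 0x11

0: ✓ CMP  NZCV=1000
1: ✓ MOVLS  r0←0x65
2: ✓ ADDNE  r1←0x3b
3: · ADDCS
4: ✓ CMP  NZCV=0000
5: · MOVHI
6: ✓ MOVCC  r0←0xf7
7: ✓ CMP  NZCV=0000
8: ✓ MOVGE  r3←0x3f
9: · MOVLT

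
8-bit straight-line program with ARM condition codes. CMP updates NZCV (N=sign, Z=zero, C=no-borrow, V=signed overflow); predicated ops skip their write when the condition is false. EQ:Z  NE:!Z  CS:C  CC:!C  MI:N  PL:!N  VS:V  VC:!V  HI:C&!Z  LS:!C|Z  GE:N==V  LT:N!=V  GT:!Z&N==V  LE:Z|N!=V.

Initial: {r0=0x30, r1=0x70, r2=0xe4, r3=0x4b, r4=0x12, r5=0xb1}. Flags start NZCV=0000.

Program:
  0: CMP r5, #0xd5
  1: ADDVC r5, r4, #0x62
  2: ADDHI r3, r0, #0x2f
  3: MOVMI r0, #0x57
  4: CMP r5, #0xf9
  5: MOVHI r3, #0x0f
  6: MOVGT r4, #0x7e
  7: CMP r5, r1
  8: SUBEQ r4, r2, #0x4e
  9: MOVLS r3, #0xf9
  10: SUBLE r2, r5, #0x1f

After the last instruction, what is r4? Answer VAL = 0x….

[0] flags=1000 → (cmp)
[1] flags=1000 VC?T → r5=0x74
[2] flags=1000 HI?F → skip
[3] flags=1000 MI?T → r0=0x57
[4] flags=0000 → (cmp)
[5] flags=0000 HI?F → skip
[6] flags=0000 GT?T → r4=0x7e
[7] flags=0010 → (cmp)
[8] flags=0010 EQ?F → skip
[9] flags=0010 LS?F → skip
[10] flags=0010 LE?F → skip

VAL = 0x7e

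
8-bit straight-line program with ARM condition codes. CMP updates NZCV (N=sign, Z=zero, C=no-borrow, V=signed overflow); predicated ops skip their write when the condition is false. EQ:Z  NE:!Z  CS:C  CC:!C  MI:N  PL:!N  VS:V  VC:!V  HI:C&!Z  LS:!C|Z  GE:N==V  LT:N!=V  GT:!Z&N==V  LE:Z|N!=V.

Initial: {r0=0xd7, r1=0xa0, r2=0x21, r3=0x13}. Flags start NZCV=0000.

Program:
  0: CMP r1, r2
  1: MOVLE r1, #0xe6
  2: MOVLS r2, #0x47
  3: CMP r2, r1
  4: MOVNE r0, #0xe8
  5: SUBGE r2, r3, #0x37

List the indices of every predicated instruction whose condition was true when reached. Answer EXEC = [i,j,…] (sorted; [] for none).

EXEC = [1,4,5]

[0] flags=0011 → (cmp)
[1] flags=0011 LE?T → r1=0xe6
[2] flags=0011 LS?F → skip
[3] flags=0000 → (cmp)
[4] flags=0000 NE?T → r0=0xe8
[5] flags=0000 GE?T → r2=0xdc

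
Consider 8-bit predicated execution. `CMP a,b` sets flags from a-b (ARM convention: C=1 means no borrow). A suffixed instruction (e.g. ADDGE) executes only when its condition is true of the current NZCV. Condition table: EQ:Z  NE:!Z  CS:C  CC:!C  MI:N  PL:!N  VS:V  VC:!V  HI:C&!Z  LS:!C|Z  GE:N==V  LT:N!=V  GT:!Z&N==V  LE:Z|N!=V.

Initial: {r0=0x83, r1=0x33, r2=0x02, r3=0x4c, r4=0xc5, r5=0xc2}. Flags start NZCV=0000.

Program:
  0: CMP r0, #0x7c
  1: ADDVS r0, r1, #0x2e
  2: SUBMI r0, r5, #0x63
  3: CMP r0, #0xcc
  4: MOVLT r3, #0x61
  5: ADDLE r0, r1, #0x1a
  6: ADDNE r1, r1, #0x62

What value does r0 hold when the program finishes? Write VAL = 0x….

0: ✓ CMP  NZCV=0011
1: ✓ ADDVS  r0←0x61
2: · SUBMI
3: ✓ CMP  NZCV=1001
4: · MOVLT
5: · ADDLE
6: ✓ ADDNE  r1←0x95

VAL = 0x61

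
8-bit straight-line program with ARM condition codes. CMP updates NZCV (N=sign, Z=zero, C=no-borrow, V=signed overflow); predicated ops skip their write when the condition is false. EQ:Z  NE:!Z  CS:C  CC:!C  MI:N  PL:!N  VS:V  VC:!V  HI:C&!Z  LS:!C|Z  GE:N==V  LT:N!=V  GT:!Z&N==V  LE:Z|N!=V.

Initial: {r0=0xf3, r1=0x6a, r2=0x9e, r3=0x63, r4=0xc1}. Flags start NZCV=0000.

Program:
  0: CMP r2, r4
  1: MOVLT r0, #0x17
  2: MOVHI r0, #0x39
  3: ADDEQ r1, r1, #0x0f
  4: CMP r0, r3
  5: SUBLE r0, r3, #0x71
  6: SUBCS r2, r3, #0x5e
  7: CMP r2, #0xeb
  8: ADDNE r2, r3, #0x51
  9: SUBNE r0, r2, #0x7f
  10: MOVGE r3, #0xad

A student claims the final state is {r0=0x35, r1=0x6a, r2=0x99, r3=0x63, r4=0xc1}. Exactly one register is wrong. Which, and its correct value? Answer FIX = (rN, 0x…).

FIX = (r2, 0xb4)

[0] flags=1000 → (cmp)
[1] flags=1000 LT?T → r0=0x17
[2] flags=1000 HI?F → skip
[3] flags=1000 EQ?F → skip
[4] flags=1000 → (cmp)
[5] flags=1000 LE?T → r0=0xf2
[6] flags=1000 CS?F → skip
[7] flags=1000 → (cmp)
[8] flags=1000 NE?T → r2=0xb4
[9] flags=1000 NE?T → r0=0x35
[10] flags=1000 GE?F → skip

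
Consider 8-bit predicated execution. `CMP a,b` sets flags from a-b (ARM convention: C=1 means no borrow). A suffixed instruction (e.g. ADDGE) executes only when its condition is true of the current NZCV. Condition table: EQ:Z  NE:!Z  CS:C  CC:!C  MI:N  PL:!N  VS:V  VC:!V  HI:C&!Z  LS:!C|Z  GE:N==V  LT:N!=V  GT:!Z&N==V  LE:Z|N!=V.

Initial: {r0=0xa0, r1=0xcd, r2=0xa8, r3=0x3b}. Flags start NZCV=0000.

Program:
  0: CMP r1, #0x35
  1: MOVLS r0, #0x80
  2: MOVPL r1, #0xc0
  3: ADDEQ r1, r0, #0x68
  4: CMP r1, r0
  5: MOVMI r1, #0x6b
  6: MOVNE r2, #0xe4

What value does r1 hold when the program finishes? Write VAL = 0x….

0: ✓ CMP  NZCV=1010
1: · MOVLS
2: · MOVPL
3: · ADDEQ
4: ✓ CMP  NZCV=0010
5: · MOVMI
6: ✓ MOVNE  r2←0xe4

VAL = 0xcd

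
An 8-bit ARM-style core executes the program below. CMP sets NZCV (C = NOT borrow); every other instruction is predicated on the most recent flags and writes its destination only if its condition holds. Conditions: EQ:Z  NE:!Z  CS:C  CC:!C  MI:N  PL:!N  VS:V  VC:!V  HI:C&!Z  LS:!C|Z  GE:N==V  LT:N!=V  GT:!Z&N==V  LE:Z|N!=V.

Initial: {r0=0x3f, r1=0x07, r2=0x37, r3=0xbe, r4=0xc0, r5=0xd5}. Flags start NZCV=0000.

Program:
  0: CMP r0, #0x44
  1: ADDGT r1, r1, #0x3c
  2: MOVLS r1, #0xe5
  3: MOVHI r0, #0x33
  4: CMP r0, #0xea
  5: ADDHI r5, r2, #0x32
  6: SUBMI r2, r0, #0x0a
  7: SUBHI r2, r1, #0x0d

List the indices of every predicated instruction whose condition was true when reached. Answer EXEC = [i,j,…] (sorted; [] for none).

EXEC = [2]

0: ✓ CMP  NZCV=1000
1: · ADDGT
2: ✓ MOVLS  r1←0xe5
3: · MOVHI
4: ✓ CMP  NZCV=0000
5: · ADDHI
6: · SUBMI
7: · SUBHI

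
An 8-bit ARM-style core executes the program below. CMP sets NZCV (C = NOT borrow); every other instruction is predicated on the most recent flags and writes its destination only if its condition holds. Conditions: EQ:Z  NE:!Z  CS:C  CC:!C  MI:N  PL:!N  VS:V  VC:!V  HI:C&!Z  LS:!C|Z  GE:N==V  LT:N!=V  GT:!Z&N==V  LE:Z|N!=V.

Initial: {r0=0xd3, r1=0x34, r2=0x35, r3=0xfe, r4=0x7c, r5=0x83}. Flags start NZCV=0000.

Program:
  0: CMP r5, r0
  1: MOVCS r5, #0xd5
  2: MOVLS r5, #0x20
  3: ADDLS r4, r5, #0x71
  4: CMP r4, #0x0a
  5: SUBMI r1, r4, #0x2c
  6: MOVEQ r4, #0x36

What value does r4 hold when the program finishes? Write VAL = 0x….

VAL = 0x91

0: ✓ CMP  NZCV=1000
1: · MOVCS
2: ✓ MOVLS  r5←0x20
3: ✓ ADDLS  r4←0x91
4: ✓ CMP  NZCV=1010
5: ✓ SUBMI  r1←0x65
6: · MOVEQ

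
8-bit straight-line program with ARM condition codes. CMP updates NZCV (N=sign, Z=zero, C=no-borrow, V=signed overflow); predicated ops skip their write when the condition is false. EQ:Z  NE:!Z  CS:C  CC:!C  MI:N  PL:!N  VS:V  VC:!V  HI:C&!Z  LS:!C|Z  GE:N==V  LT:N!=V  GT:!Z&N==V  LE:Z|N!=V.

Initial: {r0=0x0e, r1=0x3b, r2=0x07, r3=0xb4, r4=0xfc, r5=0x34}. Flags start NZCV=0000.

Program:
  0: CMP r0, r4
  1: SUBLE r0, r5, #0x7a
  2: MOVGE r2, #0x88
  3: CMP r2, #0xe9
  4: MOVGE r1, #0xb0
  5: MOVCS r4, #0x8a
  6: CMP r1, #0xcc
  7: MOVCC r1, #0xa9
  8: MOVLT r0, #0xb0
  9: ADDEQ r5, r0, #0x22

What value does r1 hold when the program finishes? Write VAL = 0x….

VAL = 0xa9

[0] flags=0000 → (cmp)
[1] flags=0000 LE?F → skip
[2] flags=0000 GE?T → r2=0x88
[3] flags=1000 → (cmp)
[4] flags=1000 GE?F → skip
[5] flags=1000 CS?F → skip
[6] flags=0000 → (cmp)
[7] flags=0000 CC?T → r1=0xa9
[8] flags=0000 LT?F → skip
[9] flags=0000 EQ?F → skip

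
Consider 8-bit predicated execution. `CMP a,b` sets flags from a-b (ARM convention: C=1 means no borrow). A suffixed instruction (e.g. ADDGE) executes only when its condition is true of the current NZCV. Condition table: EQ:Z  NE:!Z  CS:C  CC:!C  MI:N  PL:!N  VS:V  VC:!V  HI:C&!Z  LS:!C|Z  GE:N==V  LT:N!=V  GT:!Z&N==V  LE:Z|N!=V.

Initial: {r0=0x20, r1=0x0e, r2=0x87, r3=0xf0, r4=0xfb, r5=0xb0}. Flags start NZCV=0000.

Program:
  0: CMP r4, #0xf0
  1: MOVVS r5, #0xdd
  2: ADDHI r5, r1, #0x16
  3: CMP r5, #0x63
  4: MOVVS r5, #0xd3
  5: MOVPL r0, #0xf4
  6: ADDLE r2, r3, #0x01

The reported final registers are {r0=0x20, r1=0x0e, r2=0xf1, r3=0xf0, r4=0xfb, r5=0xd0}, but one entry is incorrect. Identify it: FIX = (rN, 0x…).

FIX = (r5, 0x24)

[0] flags=0010 → (cmp)
[1] flags=0010 VS?F → skip
[2] flags=0010 HI?T → r5=0x24
[3] flags=1000 → (cmp)
[4] flags=1000 VS?F → skip
[5] flags=1000 PL?F → skip
[6] flags=1000 LE?T → r2=0xf1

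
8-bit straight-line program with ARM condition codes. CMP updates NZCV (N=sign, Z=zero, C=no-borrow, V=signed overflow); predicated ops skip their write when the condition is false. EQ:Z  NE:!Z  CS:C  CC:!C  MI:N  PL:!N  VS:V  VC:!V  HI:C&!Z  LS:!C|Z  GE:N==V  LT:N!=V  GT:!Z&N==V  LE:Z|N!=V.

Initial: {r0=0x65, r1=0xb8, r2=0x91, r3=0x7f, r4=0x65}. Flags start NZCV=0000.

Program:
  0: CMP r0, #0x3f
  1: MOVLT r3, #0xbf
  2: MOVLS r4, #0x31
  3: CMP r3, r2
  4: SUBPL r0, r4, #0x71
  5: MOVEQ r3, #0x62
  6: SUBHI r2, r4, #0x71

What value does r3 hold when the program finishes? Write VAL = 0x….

0: ✓ CMP  NZCV=0010
1: · MOVLT
2: · MOVLS
3: ✓ CMP  NZCV=1001
4: · SUBPL
5: · MOVEQ
6: · SUBHI

VAL = 0x7f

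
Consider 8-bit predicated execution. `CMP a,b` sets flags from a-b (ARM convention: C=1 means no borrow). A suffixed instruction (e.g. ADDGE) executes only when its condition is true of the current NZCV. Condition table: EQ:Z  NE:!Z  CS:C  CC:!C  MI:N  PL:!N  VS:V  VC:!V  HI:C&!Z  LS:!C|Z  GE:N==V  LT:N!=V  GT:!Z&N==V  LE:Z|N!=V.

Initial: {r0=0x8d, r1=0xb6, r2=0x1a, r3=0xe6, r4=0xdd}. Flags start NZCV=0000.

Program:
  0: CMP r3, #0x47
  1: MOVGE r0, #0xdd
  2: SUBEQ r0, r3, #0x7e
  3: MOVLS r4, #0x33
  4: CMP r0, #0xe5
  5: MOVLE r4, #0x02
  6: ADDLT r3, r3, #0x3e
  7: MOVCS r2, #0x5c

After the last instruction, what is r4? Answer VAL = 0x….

0: ✓ CMP  NZCV=1010
1: · MOVGE
2: · SUBEQ
3: · MOVLS
4: ✓ CMP  NZCV=1000
5: ✓ MOVLE  r4←0x02
6: ✓ ADDLT  r3←0x24
7: · MOVCS

VAL = 0x02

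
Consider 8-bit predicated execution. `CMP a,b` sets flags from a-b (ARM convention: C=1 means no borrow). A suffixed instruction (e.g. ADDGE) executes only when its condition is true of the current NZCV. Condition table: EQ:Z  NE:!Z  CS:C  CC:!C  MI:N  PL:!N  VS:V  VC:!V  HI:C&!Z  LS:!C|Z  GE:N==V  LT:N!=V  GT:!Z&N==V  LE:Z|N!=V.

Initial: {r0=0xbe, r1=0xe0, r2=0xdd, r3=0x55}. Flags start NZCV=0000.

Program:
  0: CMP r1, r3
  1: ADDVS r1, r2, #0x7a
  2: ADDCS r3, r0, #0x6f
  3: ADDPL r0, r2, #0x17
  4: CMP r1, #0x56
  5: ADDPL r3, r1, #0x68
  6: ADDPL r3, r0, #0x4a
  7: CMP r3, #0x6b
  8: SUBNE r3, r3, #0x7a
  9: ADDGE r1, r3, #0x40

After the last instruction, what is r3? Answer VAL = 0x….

VAL = 0xb3

0: ✓ CMP  NZCV=1010
1: · ADDVS
2: ✓ ADDCS  r3←0x2d
3: · ADDPL
4: ✓ CMP  NZCV=1010
5: · ADDPL
6: · ADDPL
7: ✓ CMP  NZCV=1000
8: ✓ SUBNE  r3←0xb3
9: · ADDGE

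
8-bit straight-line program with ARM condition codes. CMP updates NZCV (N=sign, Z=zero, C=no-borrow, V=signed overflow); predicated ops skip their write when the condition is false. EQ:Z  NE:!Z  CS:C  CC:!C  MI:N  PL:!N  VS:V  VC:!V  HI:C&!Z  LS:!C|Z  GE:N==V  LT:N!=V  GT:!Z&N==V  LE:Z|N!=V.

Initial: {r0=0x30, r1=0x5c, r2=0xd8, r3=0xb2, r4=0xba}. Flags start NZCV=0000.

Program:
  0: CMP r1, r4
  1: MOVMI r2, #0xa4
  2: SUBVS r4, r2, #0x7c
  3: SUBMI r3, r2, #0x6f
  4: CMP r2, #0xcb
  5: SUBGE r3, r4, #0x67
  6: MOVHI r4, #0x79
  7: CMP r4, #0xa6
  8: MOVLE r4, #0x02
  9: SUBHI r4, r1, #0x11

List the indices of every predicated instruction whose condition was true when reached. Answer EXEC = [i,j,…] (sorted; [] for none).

[0] flags=1001 → (cmp)
[1] flags=1001 MI?T → r2=0xa4
[2] flags=1001 VS?T → r4=0x28
[3] flags=1001 MI?T → r3=0x35
[4] flags=1000 → (cmp)
[5] flags=1000 GE?F → skip
[6] flags=1000 HI?F → skip
[7] flags=1001 → (cmp)
[8] flags=1001 LE?F → skip
[9] flags=1001 HI?F → skip

EXEC = [1,2,3]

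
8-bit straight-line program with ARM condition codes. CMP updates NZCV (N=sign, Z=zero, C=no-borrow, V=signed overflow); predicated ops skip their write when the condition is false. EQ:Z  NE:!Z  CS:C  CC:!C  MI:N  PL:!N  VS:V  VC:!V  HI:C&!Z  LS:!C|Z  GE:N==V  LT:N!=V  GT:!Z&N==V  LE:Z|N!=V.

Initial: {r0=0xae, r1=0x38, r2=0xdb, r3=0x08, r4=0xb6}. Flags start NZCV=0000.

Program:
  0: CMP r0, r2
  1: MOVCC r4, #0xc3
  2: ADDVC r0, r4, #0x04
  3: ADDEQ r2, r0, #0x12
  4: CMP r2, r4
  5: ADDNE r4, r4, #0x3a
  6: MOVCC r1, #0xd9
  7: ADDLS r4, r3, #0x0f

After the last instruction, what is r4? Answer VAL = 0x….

VAL = 0xfd

[0] flags=1000 → (cmp)
[1] flags=1000 CC?T → r4=0xc3
[2] flags=1000 VC?T → r0=0xc7
[3] flags=1000 EQ?F → skip
[4] flags=0010 → (cmp)
[5] flags=0010 NE?T → r4=0xfd
[6] flags=0010 CC?F → skip
[7] flags=0010 LS?F → skip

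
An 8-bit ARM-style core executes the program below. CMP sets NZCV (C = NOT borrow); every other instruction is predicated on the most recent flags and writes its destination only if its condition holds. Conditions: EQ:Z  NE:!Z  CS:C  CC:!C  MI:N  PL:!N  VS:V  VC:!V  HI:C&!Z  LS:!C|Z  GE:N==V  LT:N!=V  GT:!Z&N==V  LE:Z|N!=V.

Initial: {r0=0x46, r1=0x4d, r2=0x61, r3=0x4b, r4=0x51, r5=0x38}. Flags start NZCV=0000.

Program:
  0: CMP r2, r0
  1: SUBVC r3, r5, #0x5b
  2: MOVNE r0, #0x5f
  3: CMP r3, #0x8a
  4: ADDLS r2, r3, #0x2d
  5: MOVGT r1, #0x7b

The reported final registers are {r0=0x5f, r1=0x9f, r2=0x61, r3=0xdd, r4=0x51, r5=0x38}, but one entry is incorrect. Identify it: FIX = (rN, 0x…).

FIX = (r1, 0x7b)

0: ✓ CMP  NZCV=0010
1: ✓ SUBVC  r3←0xdd
2: ✓ MOVNE  r0←0x5f
3: ✓ CMP  NZCV=0010
4: · ADDLS
5: ✓ MOVGT  r1←0x7b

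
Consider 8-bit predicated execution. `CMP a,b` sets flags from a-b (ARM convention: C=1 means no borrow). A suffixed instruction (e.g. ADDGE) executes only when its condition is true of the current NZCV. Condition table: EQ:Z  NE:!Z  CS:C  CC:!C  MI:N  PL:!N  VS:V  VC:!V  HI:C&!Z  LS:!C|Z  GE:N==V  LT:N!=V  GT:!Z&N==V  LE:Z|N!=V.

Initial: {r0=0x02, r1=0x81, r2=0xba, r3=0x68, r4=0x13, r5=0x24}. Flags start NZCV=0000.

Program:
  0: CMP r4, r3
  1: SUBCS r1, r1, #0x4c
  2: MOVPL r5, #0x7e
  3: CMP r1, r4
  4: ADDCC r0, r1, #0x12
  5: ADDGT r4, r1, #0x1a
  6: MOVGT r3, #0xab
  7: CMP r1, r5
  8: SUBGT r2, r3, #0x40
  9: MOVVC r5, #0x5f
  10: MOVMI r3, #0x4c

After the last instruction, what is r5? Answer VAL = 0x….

VAL = 0x24

[0] flags=1000 → (cmp)
[1] flags=1000 CS?F → skip
[2] flags=1000 PL?F → skip
[3] flags=0011 → (cmp)
[4] flags=0011 CC?F → skip
[5] flags=0011 GT?F → skip
[6] flags=0011 GT?F → skip
[7] flags=0011 → (cmp)
[8] flags=0011 GT?F → skip
[9] flags=0011 VC?F → skip
[10] flags=0011 MI?F → skip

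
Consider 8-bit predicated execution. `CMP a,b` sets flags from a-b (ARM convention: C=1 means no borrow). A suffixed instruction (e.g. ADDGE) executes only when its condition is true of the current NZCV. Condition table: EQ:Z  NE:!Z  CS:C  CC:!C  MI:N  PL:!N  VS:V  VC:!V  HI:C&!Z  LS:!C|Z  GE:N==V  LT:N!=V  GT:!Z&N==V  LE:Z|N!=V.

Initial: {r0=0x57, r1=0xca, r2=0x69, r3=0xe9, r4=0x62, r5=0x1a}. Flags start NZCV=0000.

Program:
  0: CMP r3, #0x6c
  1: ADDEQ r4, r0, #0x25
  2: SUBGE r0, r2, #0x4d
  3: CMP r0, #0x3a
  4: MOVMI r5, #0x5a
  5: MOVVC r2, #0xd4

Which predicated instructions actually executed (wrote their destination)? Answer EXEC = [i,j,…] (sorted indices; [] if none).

0: ✓ CMP  NZCV=0011
1: · ADDEQ
2: · SUBGE
3: ✓ CMP  NZCV=0010
4: · MOVMI
5: ✓ MOVVC  r2←0xd4

EXEC = [5]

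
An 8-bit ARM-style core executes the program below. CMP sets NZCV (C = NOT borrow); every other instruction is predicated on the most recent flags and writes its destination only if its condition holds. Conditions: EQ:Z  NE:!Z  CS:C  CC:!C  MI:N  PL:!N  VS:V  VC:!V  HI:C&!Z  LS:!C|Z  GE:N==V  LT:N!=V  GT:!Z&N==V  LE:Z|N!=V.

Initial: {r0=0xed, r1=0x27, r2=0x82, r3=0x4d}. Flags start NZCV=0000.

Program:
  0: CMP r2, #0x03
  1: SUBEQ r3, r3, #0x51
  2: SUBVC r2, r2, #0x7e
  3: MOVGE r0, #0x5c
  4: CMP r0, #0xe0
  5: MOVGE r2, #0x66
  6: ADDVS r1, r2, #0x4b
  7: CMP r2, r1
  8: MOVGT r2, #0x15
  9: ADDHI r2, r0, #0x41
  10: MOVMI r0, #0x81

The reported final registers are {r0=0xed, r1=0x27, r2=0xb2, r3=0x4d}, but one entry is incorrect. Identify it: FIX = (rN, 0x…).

FIX = (r2, 0x2e)

0: ✓ CMP  NZCV=0011
1: · SUBEQ
2: · SUBVC
3: · MOVGE
4: ✓ CMP  NZCV=0010
5: ✓ MOVGE  r2←0x66
6: · ADDVS
7: ✓ CMP  NZCV=0010
8: ✓ MOVGT  r2←0x15
9: ✓ ADDHI  r2←0x2e
10: · MOVMI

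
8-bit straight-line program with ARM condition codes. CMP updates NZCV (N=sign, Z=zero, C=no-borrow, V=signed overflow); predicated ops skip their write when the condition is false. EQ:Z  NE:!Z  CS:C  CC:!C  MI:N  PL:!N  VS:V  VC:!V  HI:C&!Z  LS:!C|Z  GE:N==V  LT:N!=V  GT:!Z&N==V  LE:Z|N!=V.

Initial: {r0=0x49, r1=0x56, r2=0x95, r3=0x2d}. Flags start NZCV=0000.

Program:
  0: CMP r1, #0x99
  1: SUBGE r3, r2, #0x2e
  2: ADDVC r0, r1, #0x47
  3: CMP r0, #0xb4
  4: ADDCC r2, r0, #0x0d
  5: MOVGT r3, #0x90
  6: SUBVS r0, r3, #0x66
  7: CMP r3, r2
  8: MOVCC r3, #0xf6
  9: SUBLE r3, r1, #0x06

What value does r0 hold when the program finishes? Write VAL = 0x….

[0] flags=1001 → (cmp)
[1] flags=1001 GE?T → r3=0x67
[2] flags=1001 VC?F → skip
[3] flags=1001 → (cmp)
[4] flags=1001 CC?T → r2=0x56
[5] flags=1001 GT?T → r3=0x90
[6] flags=1001 VS?T → r0=0x2a
[7] flags=0011 → (cmp)
[8] flags=0011 CC?F → skip
[9] flags=0011 LE?T → r3=0x50

VAL = 0x2a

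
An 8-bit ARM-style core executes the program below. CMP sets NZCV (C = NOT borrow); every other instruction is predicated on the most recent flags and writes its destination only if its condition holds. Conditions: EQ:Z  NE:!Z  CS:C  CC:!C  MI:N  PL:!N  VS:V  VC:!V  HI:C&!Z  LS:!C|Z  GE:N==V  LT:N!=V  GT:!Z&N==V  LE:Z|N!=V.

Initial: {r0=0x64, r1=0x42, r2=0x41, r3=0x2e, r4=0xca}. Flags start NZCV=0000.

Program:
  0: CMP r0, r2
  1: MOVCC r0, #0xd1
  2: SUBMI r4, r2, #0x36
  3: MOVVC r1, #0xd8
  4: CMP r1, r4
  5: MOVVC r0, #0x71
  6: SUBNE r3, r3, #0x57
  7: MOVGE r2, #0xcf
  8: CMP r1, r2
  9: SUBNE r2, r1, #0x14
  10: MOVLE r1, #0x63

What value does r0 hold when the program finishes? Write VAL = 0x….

0: ✓ CMP  NZCV=0010
1: · MOVCC
2: · SUBMI
3: ✓ MOVVC  r1←0xd8
4: ✓ CMP  NZCV=0010
5: ✓ MOVVC  r0←0x71
6: ✓ SUBNE  r3←0xd7
7: ✓ MOVGE  r2←0xcf
8: ✓ CMP  NZCV=0010
9: ✓ SUBNE  r2←0xc4
10: · MOVLE

VAL = 0x71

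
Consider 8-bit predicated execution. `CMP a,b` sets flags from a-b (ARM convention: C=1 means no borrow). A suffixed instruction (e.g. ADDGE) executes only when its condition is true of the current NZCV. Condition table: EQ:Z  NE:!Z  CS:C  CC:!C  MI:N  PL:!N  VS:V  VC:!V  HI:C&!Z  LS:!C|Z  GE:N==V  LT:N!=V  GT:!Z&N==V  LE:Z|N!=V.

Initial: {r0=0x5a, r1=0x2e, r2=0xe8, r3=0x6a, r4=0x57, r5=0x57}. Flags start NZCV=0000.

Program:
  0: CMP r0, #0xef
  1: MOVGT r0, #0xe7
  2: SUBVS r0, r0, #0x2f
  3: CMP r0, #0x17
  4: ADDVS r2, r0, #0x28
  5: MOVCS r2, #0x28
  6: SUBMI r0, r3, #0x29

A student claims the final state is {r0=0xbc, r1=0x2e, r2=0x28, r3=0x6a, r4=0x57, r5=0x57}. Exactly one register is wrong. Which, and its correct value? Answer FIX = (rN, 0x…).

[0] flags=0000 → (cmp)
[1] flags=0000 GT?T → r0=0xe7
[2] flags=0000 VS?F → skip
[3] flags=1010 → (cmp)
[4] flags=1010 VS?F → skip
[5] flags=1010 CS?T → r2=0x28
[6] flags=1010 MI?T → r0=0x41

FIX = (r0, 0x41)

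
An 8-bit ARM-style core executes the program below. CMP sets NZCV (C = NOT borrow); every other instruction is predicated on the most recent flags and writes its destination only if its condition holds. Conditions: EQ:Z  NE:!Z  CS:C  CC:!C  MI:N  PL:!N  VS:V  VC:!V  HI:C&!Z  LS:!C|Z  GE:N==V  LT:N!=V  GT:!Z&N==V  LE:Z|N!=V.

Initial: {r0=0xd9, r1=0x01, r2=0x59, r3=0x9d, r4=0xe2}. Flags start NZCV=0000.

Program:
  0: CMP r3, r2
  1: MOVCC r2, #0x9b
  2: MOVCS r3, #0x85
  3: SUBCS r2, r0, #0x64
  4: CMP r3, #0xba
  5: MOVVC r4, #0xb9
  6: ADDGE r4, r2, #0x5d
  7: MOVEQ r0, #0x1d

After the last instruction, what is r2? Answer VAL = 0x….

0: ✓ CMP  NZCV=0011
1: · MOVCC
2: ✓ MOVCS  r3←0x85
3: ✓ SUBCS  r2←0x75
4: ✓ CMP  NZCV=1000
5: ✓ MOVVC  r4←0xb9
6: · ADDGE
7: · MOVEQ

VAL = 0x75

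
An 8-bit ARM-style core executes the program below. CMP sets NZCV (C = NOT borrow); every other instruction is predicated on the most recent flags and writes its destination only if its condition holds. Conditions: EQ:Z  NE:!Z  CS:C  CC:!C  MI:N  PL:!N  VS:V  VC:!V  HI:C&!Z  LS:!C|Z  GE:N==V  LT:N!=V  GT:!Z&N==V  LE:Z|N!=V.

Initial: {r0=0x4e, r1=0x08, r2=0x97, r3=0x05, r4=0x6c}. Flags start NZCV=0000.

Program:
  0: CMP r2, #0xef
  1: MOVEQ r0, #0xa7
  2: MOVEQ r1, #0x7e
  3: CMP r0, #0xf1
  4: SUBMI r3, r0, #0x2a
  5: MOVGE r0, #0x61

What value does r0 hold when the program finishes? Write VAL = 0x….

VAL = 0x61

[0] flags=1000 → (cmp)
[1] flags=1000 EQ?F → skip
[2] flags=1000 EQ?F → skip
[3] flags=0000 → (cmp)
[4] flags=0000 MI?F → skip
[5] flags=0000 GE?T → r0=0x61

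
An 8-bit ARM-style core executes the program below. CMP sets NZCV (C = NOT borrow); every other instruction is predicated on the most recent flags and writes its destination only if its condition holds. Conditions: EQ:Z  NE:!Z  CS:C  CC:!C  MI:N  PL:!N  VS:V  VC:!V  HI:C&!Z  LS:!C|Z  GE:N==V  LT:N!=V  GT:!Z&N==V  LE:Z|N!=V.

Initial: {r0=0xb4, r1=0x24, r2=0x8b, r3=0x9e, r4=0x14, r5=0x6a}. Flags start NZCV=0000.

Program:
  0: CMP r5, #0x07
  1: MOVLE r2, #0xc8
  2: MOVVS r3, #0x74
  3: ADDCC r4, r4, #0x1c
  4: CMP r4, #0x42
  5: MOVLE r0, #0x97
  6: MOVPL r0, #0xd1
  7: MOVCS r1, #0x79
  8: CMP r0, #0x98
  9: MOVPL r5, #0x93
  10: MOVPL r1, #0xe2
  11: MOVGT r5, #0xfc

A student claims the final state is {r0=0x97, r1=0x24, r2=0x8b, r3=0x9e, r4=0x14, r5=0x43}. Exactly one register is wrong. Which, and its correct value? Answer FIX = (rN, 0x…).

0: ✓ CMP  NZCV=0010
1: · MOVLE
2: · MOVVS
3: · ADDCC
4: ✓ CMP  NZCV=1000
5: ✓ MOVLE  r0←0x97
6: · MOVPL
7: · MOVCS
8: ✓ CMP  NZCV=1000
9: · MOVPL
10: · MOVPL
11: · MOVGT

FIX = (r5, 0x6a)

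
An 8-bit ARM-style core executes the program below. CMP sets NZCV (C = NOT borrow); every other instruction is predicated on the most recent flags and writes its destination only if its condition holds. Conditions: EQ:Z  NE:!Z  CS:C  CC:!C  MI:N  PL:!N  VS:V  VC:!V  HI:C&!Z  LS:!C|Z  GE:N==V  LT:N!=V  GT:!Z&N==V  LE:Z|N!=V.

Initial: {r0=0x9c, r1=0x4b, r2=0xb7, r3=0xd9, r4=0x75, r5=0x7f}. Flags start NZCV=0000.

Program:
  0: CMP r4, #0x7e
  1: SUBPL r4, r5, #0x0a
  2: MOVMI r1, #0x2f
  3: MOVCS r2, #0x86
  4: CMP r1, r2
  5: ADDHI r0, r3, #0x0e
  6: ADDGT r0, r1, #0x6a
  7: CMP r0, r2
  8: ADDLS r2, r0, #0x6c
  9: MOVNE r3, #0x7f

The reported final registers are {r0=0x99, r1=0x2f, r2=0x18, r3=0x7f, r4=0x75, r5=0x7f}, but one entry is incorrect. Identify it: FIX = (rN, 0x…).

FIX = (r2, 0x05)

[0] flags=1000 → (cmp)
[1] flags=1000 PL?F → skip
[2] flags=1000 MI?T → r1=0x2f
[3] flags=1000 CS?F → skip
[4] flags=0000 → (cmp)
[5] flags=0000 HI?F → skip
[6] flags=0000 GT?T → r0=0x99
[7] flags=1000 → (cmp)
[8] flags=1000 LS?T → r2=0x05
[9] flags=1000 NE?T → r3=0x7f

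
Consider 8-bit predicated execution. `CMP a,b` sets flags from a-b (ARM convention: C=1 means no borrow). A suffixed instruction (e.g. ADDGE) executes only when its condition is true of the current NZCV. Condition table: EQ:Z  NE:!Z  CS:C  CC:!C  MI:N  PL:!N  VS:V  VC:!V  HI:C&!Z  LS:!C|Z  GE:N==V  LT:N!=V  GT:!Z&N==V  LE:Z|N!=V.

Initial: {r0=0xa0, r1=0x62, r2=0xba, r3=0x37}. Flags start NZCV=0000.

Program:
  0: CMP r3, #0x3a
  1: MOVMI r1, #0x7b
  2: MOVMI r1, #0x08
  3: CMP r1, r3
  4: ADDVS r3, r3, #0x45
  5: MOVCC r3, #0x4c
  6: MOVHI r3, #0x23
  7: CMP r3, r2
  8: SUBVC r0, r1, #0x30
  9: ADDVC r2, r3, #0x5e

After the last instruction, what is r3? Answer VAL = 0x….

0: ✓ CMP  NZCV=1000
1: ✓ MOVMI  r1←0x7b
2: ✓ MOVMI  r1←0x08
3: ✓ CMP  NZCV=1000
4: · ADDVS
5: ✓ MOVCC  r3←0x4c
6: · MOVHI
7: ✓ CMP  NZCV=1001
8: · SUBVC
9: · ADDVC

VAL = 0x4c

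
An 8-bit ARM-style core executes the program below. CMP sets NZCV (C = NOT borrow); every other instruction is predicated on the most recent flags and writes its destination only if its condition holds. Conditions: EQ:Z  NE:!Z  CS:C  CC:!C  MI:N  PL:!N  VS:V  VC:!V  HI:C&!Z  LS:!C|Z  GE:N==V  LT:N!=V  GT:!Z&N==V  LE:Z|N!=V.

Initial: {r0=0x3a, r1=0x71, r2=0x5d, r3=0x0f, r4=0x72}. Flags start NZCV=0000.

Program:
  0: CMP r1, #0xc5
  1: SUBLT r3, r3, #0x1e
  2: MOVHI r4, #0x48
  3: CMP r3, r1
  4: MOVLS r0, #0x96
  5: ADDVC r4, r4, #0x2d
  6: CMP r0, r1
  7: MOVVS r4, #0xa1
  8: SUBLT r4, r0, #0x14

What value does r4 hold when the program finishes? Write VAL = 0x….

VAL = 0x82

0: ✓ CMP  NZCV=1001
1: · SUBLT
2: · MOVHI
3: ✓ CMP  NZCV=1000
4: ✓ MOVLS  r0←0x96
5: ✓ ADDVC  r4←0x9f
6: ✓ CMP  NZCV=0011
7: ✓ MOVVS  r4←0xa1
8: ✓ SUBLT  r4←0x82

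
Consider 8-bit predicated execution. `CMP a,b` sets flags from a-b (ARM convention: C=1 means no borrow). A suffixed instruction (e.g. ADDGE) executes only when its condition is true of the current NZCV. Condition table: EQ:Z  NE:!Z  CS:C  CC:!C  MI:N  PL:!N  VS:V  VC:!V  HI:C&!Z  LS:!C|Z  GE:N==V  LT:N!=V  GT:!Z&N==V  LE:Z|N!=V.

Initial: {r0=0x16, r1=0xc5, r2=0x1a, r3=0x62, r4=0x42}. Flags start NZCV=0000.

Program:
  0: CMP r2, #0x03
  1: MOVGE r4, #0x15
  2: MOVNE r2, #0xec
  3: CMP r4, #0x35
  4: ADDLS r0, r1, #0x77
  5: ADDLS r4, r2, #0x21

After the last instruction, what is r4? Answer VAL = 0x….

0: ✓ CMP  NZCV=0010
1: ✓ MOVGE  r4←0x15
2: ✓ MOVNE  r2←0xec
3: ✓ CMP  NZCV=1000
4: ✓ ADDLS  r0←0x3c
5: ✓ ADDLS  r4←0x0d

VAL = 0x0d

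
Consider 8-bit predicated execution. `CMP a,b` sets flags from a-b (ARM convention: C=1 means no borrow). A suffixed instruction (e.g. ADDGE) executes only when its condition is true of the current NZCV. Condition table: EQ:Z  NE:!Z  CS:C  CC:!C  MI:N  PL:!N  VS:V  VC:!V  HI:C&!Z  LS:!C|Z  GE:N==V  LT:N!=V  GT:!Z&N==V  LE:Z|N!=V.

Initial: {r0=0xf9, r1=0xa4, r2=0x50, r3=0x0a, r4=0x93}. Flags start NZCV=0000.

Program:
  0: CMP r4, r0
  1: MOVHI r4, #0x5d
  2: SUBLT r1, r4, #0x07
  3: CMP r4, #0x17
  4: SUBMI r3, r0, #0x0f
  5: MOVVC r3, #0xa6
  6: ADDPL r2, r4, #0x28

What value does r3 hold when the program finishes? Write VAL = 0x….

[0] flags=1000 → (cmp)
[1] flags=1000 HI?F → skip
[2] flags=1000 LT?T → r1=0x8c
[3] flags=0011 → (cmp)
[4] flags=0011 MI?F → skip
[5] flags=0011 VC?F → skip
[6] flags=0011 PL?T → r2=0xbb

VAL = 0x0a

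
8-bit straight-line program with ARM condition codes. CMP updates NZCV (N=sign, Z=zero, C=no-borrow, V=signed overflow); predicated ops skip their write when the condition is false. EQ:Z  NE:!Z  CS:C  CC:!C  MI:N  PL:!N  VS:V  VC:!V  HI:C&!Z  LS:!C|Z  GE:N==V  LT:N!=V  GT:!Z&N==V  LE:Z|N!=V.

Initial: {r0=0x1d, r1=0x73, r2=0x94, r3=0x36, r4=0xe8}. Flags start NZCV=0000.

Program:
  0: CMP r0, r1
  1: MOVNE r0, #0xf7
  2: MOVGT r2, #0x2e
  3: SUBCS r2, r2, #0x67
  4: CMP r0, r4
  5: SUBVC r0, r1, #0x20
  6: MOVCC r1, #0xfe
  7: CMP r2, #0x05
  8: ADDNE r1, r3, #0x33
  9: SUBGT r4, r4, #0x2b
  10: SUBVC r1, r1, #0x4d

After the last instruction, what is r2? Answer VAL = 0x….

VAL = 0x94

0: ✓ CMP  NZCV=1000
1: ✓ MOVNE  r0←0xf7
2: · MOVGT
3: · SUBCS
4: ✓ CMP  NZCV=0010
5: ✓ SUBVC  r0←0x53
6: · MOVCC
7: ✓ CMP  NZCV=1010
8: ✓ ADDNE  r1←0x69
9: · SUBGT
10: ✓ SUBVC  r1←0x1c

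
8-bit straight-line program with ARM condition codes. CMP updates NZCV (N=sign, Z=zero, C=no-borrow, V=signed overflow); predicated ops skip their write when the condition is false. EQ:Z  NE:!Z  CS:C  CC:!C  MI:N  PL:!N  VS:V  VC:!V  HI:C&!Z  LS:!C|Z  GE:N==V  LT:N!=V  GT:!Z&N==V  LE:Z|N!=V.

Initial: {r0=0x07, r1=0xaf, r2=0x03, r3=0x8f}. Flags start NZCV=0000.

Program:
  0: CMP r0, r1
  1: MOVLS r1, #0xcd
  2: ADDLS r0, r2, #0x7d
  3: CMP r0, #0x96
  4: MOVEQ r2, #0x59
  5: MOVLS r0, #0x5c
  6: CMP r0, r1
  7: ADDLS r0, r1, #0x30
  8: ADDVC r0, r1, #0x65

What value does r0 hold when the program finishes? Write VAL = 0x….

0: ✓ CMP  NZCV=0000
1: ✓ MOVLS  r1←0xcd
2: ✓ ADDLS  r0←0x80
3: ✓ CMP  NZCV=1000
4: · MOVEQ
5: ✓ MOVLS  r0←0x5c
6: ✓ CMP  NZCV=1001
7: ✓ ADDLS  r0←0xfd
8: · ADDVC

VAL = 0xfd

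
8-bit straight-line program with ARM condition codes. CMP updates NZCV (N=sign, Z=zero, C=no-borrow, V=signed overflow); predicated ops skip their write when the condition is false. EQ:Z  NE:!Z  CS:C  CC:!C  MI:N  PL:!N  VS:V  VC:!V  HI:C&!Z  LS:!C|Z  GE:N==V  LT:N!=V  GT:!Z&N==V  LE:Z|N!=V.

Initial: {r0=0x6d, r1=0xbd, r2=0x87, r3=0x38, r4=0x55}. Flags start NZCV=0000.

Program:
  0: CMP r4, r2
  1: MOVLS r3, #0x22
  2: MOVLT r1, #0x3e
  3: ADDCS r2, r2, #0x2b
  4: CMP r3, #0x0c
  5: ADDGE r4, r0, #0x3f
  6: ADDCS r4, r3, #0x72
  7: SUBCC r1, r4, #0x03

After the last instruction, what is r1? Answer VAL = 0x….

VAL = 0xbd

0: ✓ CMP  NZCV=1001
1: ✓ MOVLS  r3←0x22
2: · MOVLT
3: · ADDCS
4: ✓ CMP  NZCV=0010
5: ✓ ADDGE  r4←0xac
6: ✓ ADDCS  r4←0x94
7: · SUBCC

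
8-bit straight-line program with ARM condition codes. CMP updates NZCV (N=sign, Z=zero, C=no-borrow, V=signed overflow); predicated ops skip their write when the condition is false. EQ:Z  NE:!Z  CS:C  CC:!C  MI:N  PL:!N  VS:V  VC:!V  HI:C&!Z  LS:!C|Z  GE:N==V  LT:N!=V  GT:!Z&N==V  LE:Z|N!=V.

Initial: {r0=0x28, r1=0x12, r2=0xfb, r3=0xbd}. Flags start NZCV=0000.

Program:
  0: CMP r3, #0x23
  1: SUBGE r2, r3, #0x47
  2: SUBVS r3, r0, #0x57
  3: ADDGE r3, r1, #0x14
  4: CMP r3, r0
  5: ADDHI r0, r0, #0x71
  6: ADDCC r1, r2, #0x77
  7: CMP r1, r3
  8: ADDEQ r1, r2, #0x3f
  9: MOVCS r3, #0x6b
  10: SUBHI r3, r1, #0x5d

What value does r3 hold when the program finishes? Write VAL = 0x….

0: ✓ CMP  NZCV=1010
1: · SUBGE
2: · SUBVS
3: · ADDGE
4: ✓ CMP  NZCV=1010
5: ✓ ADDHI  r0←0x99
6: · ADDCC
7: ✓ CMP  NZCV=0000
8: · ADDEQ
9: · MOVCS
10: · SUBHI

VAL = 0xbd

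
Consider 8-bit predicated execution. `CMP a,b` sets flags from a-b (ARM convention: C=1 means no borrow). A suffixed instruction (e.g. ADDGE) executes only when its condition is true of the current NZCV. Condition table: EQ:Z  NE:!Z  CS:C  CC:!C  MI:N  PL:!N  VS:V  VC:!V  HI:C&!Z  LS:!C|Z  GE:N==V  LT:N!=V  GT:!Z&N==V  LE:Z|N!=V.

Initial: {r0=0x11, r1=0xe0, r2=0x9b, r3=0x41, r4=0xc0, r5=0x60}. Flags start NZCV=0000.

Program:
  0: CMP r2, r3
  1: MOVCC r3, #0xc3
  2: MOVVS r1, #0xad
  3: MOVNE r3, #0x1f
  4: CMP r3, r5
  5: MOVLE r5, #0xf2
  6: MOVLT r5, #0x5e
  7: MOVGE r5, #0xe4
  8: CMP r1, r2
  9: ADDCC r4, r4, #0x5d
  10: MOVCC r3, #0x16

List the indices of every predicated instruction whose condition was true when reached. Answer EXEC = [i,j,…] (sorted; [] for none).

EXEC = [2,3,5,6]

0: ✓ CMP  NZCV=0011
1: · MOVCC
2: ✓ MOVVS  r1←0xad
3: ✓ MOVNE  r3←0x1f
4: ✓ CMP  NZCV=1000
5: ✓ MOVLE  r5←0xf2
6: ✓ MOVLT  r5←0x5e
7: · MOVGE
8: ✓ CMP  NZCV=0010
9: · ADDCC
10: · MOVCC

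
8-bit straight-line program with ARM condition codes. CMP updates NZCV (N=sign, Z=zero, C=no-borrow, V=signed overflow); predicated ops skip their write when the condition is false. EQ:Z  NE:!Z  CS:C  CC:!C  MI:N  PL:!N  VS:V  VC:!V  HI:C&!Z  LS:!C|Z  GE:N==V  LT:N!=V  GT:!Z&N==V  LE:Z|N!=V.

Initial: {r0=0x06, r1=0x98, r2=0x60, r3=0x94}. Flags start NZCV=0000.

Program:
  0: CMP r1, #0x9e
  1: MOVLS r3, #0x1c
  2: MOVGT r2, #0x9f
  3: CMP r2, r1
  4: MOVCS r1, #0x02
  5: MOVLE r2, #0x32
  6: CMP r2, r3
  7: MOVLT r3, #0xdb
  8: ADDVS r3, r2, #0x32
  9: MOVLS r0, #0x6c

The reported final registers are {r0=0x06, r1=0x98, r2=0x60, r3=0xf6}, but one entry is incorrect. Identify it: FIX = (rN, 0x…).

FIX = (r3, 0x1c)

[0] flags=1000 → (cmp)
[1] flags=1000 LS?T → r3=0x1c
[2] flags=1000 GT?F → skip
[3] flags=1001 → (cmp)
[4] flags=1001 CS?F → skip
[5] flags=1001 LE?F → skip
[6] flags=0010 → (cmp)
[7] flags=0010 LT?F → skip
[8] flags=0010 VS?F → skip
[9] flags=0010 LS?F → skip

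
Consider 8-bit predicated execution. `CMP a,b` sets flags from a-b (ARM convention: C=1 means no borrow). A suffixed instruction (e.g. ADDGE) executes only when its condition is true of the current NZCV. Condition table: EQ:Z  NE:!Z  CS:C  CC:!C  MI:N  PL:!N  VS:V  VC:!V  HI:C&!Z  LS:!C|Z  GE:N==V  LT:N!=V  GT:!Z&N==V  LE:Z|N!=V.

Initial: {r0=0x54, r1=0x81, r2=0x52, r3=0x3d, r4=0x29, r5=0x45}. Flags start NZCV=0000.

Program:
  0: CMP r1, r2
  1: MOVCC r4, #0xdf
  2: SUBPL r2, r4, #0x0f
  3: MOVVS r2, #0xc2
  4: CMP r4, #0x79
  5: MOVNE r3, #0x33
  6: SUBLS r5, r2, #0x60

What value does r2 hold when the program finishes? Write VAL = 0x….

VAL = 0xc2

0: ✓ CMP  NZCV=0011
1: · MOVCC
2: ✓ SUBPL  r2←0x1a
3: ✓ MOVVS  r2←0xc2
4: ✓ CMP  NZCV=1000
5: ✓ MOVNE  r3←0x33
6: ✓ SUBLS  r5←0x62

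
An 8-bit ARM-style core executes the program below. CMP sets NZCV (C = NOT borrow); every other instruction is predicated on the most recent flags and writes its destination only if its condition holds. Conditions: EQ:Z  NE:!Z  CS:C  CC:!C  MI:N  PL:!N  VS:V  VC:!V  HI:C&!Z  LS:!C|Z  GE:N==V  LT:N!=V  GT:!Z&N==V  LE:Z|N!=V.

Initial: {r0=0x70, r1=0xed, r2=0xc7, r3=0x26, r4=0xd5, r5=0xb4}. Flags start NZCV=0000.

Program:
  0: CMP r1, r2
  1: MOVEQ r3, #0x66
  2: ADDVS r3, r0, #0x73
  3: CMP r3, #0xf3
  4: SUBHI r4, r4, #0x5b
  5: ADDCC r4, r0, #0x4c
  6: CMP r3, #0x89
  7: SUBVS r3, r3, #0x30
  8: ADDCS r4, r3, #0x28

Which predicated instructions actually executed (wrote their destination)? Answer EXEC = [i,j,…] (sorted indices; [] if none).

[0] flags=0010 → (cmp)
[1] flags=0010 EQ?F → skip
[2] flags=0010 VS?F → skip
[3] flags=0000 → (cmp)
[4] flags=0000 HI?F → skip
[5] flags=0000 CC?T → r4=0xbc
[6] flags=1001 → (cmp)
[7] flags=1001 VS?T → r3=0xf6
[8] flags=1001 CS?F → skip

EXEC = [5,7]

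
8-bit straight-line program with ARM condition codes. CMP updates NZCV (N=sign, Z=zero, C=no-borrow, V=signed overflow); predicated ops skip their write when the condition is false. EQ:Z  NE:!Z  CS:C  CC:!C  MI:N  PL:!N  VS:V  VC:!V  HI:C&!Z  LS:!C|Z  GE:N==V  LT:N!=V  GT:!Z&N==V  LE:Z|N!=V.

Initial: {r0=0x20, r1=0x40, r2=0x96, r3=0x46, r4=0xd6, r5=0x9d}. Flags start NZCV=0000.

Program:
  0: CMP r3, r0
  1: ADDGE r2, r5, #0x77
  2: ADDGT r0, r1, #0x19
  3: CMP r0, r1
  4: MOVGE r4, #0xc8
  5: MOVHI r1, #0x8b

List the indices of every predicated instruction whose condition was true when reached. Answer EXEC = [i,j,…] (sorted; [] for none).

EXEC = [1,2,4,5]

0: ✓ CMP  NZCV=0010
1: ✓ ADDGE  r2←0x14
2: ✓ ADDGT  r0←0x59
3: ✓ CMP  NZCV=0010
4: ✓ MOVGE  r4←0xc8
5: ✓ MOVHI  r1←0x8b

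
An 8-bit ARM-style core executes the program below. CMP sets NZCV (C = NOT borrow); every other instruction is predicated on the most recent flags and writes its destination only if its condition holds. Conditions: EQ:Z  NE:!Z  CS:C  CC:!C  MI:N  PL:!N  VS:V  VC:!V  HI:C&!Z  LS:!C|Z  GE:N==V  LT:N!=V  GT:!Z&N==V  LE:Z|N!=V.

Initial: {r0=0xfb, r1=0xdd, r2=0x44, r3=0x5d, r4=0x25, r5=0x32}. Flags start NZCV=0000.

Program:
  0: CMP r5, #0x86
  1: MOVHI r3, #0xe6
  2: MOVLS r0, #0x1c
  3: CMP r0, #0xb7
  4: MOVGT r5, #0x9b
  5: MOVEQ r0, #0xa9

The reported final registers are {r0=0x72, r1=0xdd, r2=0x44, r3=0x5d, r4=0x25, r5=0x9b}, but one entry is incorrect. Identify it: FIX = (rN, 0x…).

[0] flags=1001 → (cmp)
[1] flags=1001 HI?F → skip
[2] flags=1001 LS?T → r0=0x1c
[3] flags=0000 → (cmp)
[4] flags=0000 GT?T → r5=0x9b
[5] flags=0000 EQ?F → skip

FIX = (r0, 0x1c)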